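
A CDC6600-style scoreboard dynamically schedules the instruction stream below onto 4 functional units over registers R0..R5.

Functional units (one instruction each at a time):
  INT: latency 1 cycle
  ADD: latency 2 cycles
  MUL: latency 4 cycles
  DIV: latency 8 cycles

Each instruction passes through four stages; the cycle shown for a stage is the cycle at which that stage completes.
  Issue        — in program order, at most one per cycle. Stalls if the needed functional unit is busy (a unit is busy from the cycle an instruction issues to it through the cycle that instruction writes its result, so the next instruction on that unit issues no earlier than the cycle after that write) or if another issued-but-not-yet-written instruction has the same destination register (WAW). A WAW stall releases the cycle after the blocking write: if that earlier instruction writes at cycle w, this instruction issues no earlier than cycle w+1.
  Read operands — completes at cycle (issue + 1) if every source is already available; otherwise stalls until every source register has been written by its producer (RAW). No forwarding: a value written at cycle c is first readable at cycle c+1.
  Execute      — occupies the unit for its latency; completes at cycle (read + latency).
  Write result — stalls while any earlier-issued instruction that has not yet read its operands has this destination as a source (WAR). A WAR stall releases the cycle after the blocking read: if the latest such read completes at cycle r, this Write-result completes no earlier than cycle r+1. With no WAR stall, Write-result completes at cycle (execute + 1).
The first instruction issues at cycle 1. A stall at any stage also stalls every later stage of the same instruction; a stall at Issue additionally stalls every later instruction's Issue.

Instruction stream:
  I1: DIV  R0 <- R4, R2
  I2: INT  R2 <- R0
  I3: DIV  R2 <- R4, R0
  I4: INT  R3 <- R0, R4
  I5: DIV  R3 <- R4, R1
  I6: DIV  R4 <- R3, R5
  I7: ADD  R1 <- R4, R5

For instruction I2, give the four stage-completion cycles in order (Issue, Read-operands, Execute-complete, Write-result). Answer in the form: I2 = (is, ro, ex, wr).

I2 = (2, 12, 13, 14)

I1  is:1  ro:2  ex:10  wr:11
I2  is:2  ro:12  ex:13  wr:14  — RAW R0: wait I1 write@11
I3  is:15  ro:16  ex:24  wr:25  — WAW R2: wait I2 write@14
I4  is:16  ro:17  ex:18  wr:19
I5  is:26  ro:27  ex:35  wr:36  — struct: DIV busy until I3 writes@25
I6  is:37  ro:38  ex:46  wr:47  — struct: DIV busy until I5 writes@36
I7  is:38  ro:48  ex:50  wr:51  — RAW R4: wait I6 write@47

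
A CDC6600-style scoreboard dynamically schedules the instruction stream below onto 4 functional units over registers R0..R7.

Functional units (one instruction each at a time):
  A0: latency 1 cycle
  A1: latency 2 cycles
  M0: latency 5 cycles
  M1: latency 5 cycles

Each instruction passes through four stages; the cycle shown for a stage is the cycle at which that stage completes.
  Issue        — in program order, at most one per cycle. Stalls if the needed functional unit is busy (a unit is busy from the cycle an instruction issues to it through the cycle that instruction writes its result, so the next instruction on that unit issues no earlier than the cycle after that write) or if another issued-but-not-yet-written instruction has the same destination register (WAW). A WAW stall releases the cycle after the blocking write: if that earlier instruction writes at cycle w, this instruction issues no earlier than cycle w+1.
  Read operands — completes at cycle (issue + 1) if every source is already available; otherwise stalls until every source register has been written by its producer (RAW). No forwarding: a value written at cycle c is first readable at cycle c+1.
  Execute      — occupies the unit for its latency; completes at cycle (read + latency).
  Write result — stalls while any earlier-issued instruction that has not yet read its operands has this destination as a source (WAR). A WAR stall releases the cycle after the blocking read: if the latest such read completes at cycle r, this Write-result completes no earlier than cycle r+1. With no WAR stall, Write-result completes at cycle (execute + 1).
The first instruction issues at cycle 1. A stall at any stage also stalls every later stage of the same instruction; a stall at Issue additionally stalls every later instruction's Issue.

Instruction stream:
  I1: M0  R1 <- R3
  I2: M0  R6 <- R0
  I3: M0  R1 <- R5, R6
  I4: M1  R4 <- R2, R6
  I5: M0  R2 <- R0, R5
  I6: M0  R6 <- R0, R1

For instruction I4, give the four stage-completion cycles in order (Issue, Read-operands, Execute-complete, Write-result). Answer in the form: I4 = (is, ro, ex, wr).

I1  is:1  ro:2  ex:7  wr:8
I2  is:9  ro:10  ex:15  wr:16  — struct: M0 busy until I1 writes@8
I3  is:17  ro:18  ex:23  wr:24  — struct: M0 busy until I2 writes@16
I4  is:18  ro:19  ex:24  wr:25
I5  is:25  ro:26  ex:31  wr:32  — struct: M0 busy until I3 writes@24
I6  is:33  ro:34  ex:39  wr:40  — struct: M0 busy until I5 writes@32

I4 = (18, 19, 24, 25)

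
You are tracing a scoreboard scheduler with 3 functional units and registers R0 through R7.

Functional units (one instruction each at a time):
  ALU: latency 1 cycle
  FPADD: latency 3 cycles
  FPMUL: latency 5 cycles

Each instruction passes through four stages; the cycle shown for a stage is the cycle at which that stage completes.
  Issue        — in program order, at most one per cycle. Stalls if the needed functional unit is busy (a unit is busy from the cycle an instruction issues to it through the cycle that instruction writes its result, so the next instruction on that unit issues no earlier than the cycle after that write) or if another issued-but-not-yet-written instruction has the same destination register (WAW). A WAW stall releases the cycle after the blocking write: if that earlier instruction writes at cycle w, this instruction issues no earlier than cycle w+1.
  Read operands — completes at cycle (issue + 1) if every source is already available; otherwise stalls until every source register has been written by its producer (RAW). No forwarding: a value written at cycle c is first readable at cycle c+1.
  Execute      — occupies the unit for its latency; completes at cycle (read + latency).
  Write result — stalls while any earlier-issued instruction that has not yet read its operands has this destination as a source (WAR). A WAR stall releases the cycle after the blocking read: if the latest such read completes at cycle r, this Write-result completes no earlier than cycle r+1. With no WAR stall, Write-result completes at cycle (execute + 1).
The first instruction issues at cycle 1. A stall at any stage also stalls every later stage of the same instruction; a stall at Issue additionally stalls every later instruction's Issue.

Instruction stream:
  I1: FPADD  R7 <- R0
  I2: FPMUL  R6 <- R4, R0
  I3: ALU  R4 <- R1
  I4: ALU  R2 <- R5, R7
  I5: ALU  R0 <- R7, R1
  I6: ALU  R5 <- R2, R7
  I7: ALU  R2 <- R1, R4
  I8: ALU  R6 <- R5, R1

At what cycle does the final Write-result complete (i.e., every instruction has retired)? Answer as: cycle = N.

[1] issue I1 (FPADD)
[2] I1 read-ops, issue I2 (FPMUL)
[3] I2 read-ops, issue I3 (ALU)
[4] I3 read-ops
[5] I1 finished on FPADD, I3 finished on ALU
[6] I1→R7, I3→R4
[7] issue I4 (ALU)
[8] I2 finished on FPMUL, I4 read-ops
[9] I2→R6, I4 finished on ALU
[10] I4→R2
[11] issue I5 (ALU)
[12] I5 read-ops
[13] I5 finished on ALU
[14] I5→R0
[15] issue I6 (ALU)
[16] I6 read-ops
[17] I6 finished on ALU
[18] I6→R5
[19] issue I7 (ALU)
[20] I7 read-ops
[21] I7 finished on ALU
[22] I7→R2
[23] issue I8 (ALU)
[24] I8 read-ops
[25] I8 finished on ALU
[26] I8→R6

cycle = 26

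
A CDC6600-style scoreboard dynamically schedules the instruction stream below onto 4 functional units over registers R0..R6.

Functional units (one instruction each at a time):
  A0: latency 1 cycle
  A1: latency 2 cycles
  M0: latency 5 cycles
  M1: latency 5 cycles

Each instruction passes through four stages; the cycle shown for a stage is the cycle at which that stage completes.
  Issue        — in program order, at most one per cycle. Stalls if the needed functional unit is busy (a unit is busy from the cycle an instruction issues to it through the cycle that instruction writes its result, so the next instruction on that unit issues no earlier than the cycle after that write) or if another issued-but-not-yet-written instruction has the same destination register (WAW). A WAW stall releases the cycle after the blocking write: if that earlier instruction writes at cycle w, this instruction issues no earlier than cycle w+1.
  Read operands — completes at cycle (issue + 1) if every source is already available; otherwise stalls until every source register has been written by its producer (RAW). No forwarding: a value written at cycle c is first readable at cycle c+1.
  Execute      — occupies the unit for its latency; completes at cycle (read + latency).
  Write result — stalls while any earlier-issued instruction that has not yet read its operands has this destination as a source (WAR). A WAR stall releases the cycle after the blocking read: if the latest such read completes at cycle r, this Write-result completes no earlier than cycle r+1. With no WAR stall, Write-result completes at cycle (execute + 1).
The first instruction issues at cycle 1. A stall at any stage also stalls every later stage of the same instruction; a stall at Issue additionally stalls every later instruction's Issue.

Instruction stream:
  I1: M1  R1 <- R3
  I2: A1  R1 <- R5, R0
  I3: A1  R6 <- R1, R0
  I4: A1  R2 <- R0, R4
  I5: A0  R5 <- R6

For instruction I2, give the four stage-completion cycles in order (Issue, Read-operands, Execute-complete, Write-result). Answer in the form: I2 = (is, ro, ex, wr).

c1: I1 issues→M1
c2: I1 reads
c7: I1 exec-done
c8: I1 writes R1
c9: I2 issues→A1
c10: I2 reads
c12: I2 exec-done
c13: I2 writes R1
c14: I3 issues→A1
c15: I3 reads
c17: I3 exec-done
c18: I3 writes R6
c19: I4 issues→A1
c20: I4 reads | I5 issues→A0
c21: I5 reads
c22: I4 exec-done | I5 exec-done
c23: I4 writes R2 | I5 writes R5

I2 = (9, 10, 12, 13)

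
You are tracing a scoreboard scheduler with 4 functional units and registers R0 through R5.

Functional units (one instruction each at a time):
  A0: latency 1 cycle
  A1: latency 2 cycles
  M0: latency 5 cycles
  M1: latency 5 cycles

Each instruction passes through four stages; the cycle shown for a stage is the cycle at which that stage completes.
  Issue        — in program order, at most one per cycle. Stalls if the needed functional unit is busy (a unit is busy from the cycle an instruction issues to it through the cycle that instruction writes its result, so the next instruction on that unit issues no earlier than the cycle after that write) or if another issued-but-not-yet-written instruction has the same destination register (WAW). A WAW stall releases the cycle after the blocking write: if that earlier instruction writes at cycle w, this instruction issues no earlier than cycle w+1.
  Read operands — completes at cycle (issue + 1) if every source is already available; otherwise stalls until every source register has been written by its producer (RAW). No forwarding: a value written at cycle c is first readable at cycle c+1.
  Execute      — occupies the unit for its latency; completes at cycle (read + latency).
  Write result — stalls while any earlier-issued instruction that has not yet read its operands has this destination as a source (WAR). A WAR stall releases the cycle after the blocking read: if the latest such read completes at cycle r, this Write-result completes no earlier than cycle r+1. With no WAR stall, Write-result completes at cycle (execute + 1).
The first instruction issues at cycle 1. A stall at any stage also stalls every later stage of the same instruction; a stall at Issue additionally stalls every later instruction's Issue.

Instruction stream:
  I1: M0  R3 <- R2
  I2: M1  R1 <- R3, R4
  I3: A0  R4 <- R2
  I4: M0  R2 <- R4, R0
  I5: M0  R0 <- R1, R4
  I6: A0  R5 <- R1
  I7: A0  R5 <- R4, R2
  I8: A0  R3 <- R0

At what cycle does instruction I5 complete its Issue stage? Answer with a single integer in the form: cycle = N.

[1] issue I1 (M0)
[2] I1 read-ops, issue I2 (M1)
[3] issue I3 (A0)
[4] I3 read-ops
[5] I3 finished on A0
[7] I1 finished on M0
[8] I1→R3
[9] I2 read-ops, issue I4 (M0)
[10] I3→R4
[11] I4 read-ops
[14] I2 finished on M1
[15] I2→R1
[16] I4 finished on M0
[17] I4→R2
[18] issue I5 (M0)
[19] I5 read-ops, issue I6 (A0)
[20] I6 read-ops
[21] I6 finished on A0
[22] I6→R5
[23] issue I7 (A0)
[24] I5 finished on M0, I7 read-ops
[25] I5→R0, I7 finished on A0
[26] I7→R5
[27] issue I8 (A0)
[28] I8 read-ops
[29] I8 finished on A0
[30] I8→R3

cycle = 18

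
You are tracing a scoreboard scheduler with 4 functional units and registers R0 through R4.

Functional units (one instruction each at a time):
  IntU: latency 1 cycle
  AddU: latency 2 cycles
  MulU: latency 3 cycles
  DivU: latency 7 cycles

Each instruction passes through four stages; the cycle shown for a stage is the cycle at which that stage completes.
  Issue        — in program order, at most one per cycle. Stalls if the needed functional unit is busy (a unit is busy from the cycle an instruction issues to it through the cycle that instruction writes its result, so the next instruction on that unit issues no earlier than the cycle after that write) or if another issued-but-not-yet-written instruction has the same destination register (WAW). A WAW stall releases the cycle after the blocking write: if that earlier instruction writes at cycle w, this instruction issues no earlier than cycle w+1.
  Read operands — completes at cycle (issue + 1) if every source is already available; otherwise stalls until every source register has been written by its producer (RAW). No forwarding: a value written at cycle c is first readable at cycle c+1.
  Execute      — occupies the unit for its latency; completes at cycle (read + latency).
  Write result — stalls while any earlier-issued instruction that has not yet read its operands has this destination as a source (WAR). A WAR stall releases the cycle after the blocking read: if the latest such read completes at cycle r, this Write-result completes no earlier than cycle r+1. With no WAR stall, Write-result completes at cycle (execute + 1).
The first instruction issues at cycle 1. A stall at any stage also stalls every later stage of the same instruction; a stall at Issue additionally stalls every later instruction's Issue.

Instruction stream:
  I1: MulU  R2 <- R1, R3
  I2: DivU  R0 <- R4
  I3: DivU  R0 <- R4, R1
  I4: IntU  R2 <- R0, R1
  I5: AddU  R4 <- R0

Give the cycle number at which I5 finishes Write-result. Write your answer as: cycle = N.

t=1  issue I1 (MulU)
t=2  I1 read-ops | issue I2 (DivU)
t=3  I2 read-ops
t=5  I1 finished on MulU
t=6  I1→R2
t=10  I2 finished on DivU
t=11  I2→R0
t=12  issue I3 (DivU)
t=13  I3 read-ops | issue I4 (IntU)
t=14  issue I5 (AddU)
t=20  I3 finished on DivU
t=21  I3→R0
t=22  I4 read-ops | I5 read-ops
t=23  I4 finished on IntU
t=24  I4→R2 | I5 finished on AddU
t=25  I5→R4

cycle = 25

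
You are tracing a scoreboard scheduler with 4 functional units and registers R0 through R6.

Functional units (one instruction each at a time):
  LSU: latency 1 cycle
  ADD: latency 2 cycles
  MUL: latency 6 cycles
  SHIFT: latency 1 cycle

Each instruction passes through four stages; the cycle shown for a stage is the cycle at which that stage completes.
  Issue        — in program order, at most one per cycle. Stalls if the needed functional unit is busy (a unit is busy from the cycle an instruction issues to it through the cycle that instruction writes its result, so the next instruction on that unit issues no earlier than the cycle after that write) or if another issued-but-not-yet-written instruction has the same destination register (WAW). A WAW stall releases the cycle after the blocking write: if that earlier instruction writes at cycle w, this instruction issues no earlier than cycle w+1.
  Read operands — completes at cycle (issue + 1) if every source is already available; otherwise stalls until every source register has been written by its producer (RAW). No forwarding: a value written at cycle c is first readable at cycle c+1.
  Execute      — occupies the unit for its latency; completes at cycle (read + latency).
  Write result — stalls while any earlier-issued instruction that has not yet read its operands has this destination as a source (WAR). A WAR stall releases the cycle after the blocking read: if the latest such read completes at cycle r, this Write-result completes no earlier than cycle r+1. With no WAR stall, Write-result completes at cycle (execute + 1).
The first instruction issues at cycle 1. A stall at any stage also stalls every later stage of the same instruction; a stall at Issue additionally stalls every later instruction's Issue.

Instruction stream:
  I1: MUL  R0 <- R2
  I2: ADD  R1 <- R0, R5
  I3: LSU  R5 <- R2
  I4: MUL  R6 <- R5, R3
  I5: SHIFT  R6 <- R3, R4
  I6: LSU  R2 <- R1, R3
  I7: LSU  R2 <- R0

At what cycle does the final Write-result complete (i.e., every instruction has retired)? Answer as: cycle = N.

cycle = 28

  I1 | 1 | 2 | 8 | 9
  I2 | 2 | 10 | 12 | 13   RAW R0: wait I1 write@9
  I3 | 3 | 4 | 5 | 11   WAR R5: wait I2 read@10
  I4 | 10 | 12 | 18 | 19   struct: MUL busy until I1 writes@9 · RAW R5: wait I3 write@11
  I5 | 20 | 21 | 22 | 23   WAW R6: wait I4 write@19
  I6 | 21 | 22 | 23 | 24
  I7 | 25 | 26 | 27 | 28   struct: LSU busy until I6 writes@24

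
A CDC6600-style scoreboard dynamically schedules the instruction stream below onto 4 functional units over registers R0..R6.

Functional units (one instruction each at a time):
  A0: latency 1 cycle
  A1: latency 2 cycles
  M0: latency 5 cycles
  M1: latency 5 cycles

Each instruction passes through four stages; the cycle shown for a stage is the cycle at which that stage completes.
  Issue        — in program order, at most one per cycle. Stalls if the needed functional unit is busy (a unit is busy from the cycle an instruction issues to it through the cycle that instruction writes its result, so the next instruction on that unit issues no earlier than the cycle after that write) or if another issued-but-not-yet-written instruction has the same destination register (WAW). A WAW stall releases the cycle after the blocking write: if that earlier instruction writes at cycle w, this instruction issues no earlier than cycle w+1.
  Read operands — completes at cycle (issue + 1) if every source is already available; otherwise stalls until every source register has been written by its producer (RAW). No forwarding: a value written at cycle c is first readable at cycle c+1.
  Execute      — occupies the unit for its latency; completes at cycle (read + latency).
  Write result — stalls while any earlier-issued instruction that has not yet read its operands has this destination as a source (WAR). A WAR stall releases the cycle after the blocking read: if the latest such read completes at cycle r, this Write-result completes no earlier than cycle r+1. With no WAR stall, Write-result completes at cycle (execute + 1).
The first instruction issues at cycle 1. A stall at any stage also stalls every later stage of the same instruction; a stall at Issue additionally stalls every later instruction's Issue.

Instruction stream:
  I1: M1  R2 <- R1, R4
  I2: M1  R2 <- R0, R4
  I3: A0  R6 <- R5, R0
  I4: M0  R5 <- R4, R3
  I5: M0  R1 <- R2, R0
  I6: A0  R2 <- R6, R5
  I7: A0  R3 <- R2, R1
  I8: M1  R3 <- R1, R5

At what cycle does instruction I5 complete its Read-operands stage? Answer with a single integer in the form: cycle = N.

cycle 1: issue I1 (M1)
cycle 2: I1 read-ops
cycle 7: I1 finished on M1
cycle 8: I1→R2
cycle 9: issue I2 (M1)
cycle 10: I2 read-ops · issue I3 (A0)
cycle 11: I3 read-ops · issue I4 (M0)
cycle 12: I3 finished on A0 · I4 read-ops
cycle 13: I3→R6
cycle 15: I2 finished on M1
cycle 16: I2→R2
cycle 17: I4 finished on M0
cycle 18: I4→R5
cycle 19: issue I5 (M0)
cycle 20: I5 read-ops · issue I6 (A0)
cycle 21: I6 read-ops
cycle 22: I6 finished on A0
cycle 23: I6→R2
cycle 24: issue I7 (A0)
cycle 25: I5 finished on M0
cycle 26: I5→R1
cycle 27: I7 read-ops
cycle 28: I7 finished on A0
cycle 29: I7→R3
cycle 30: issue I8 (M1)
cycle 31: I8 read-ops
cycle 36: I8 finished on M1
cycle 37: I8→R3

cycle = 20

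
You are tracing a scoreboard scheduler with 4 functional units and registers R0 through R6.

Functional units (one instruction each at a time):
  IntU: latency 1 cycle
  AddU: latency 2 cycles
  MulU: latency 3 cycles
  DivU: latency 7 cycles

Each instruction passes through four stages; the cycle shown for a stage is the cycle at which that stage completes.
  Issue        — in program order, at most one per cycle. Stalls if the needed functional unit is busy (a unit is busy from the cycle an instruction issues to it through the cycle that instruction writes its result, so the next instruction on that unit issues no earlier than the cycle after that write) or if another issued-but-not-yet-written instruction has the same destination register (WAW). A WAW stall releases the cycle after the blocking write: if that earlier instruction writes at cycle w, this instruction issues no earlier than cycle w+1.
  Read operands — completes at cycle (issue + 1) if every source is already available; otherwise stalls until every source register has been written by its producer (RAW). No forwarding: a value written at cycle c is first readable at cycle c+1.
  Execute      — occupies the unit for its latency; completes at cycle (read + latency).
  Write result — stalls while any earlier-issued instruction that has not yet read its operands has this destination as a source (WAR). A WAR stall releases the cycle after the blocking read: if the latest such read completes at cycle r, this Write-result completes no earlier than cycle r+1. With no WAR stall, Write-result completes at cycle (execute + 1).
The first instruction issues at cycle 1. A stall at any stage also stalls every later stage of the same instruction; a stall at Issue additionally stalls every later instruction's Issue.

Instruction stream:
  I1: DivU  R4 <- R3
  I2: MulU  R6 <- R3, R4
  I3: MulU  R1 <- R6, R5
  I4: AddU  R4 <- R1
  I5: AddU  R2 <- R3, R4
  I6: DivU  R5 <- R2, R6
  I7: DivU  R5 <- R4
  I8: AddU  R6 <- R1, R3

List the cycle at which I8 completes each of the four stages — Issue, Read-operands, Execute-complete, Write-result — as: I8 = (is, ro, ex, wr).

[1] I1 issues→DivU
[2] I1 reads · I2 issues→MulU
[9] I1 exec-done
[10] I1 writes R4
[11] I2 reads
[14] I2 exec-done
[15] I2 writes R6
[16] I3 issues→MulU
[17] I3 reads · I4 issues→AddU
[20] I3 exec-done
[21] I3 writes R1
[22] I4 reads
[24] I4 exec-done
[25] I4 writes R4
[26] I5 issues→AddU
[27] I5 reads · I6 issues→DivU
[29] I5 exec-done
[30] I5 writes R2
[31] I6 reads
[38] I6 exec-done
[39] I6 writes R5
[40] I7 issues→DivU
[41] I7 reads · I8 issues→AddU
[42] I8 reads
[44] I8 exec-done
[45] I8 writes R6
[48] I7 exec-done
[49] I7 writes R5

I8 = (41, 42, 44, 45)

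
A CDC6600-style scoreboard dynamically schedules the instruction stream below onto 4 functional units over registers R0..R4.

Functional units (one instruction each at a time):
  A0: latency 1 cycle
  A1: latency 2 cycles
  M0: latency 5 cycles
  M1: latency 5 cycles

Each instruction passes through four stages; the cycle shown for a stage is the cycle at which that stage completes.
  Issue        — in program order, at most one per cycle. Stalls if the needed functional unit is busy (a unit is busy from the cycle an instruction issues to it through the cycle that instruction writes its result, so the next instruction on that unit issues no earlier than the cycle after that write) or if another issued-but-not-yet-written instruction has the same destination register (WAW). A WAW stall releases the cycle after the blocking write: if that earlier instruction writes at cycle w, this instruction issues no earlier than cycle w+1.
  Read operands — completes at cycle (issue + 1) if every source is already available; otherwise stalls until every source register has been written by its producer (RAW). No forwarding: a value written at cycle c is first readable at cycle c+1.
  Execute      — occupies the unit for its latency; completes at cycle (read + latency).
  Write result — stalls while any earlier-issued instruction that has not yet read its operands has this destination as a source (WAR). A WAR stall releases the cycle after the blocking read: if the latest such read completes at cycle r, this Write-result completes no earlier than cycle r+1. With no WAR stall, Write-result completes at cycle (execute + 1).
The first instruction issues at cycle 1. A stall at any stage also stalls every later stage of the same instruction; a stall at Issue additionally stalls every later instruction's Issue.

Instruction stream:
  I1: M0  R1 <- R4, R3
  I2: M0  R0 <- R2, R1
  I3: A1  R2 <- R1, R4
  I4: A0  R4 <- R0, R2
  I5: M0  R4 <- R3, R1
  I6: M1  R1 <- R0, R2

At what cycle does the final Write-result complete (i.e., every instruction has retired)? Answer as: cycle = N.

t=1  I1 issues→M0
t=2  I1 reads
t=7  I1 exec-done
t=8  I1 writes R1
t=9  I2 issues→M0
t=10  I2 reads | I3 issues→A1
t=11  I3 reads | I4 issues→A0
t=13  I3 exec-done
t=14  I3 writes R2
t=15  I2 exec-done
t=16  I2 writes R0
t=17  I4 reads
t=18  I4 exec-done
t=19  I4 writes R4
t=20  I5 issues→M0
t=21  I5 reads | I6 issues→M1
t=22  I6 reads
t=26  I5 exec-done
t=27  I5 writes R4 | I6 exec-done
t=28  I6 writes R1

cycle = 28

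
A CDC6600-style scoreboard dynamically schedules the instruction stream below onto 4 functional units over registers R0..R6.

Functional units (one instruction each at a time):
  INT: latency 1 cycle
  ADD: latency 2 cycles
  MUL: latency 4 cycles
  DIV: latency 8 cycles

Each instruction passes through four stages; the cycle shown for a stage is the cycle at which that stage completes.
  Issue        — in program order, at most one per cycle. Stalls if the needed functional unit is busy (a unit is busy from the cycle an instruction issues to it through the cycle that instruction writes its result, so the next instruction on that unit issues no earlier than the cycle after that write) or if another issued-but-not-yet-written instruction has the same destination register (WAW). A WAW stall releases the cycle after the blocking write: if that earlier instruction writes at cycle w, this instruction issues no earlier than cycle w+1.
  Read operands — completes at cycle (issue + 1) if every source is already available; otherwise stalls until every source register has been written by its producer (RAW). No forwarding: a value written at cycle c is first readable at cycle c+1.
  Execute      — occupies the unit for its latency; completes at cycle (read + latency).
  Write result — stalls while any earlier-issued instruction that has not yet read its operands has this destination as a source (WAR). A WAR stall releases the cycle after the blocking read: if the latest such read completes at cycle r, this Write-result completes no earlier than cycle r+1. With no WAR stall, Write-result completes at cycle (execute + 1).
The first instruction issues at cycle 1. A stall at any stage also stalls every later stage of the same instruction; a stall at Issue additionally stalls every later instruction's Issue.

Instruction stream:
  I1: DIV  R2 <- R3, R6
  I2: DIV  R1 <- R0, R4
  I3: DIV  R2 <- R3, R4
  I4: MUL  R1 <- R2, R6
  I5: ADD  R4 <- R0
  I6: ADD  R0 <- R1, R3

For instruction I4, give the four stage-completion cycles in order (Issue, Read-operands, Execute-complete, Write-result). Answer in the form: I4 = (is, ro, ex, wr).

[1] I1 issues→DIV
[2] I1 reads
[10] I1 exec-done
[11] I1 writes R2
[12] I2 issues→DIV
[13] I2 reads
[21] I2 exec-done
[22] I2 writes R1
[23] I3 issues→DIV
[24] I3 reads; I4 issues→MUL
[25] I5 issues→ADD
[26] I5 reads
[28] I5 exec-done
[29] I5 writes R4
[30] I6 issues→ADD
[32] I3 exec-done
[33] I3 writes R2
[34] I4 reads
[38] I4 exec-done
[39] I4 writes R1
[40] I6 reads
[42] I6 exec-done
[43] I6 writes R0

I4 = (24, 34, 38, 39)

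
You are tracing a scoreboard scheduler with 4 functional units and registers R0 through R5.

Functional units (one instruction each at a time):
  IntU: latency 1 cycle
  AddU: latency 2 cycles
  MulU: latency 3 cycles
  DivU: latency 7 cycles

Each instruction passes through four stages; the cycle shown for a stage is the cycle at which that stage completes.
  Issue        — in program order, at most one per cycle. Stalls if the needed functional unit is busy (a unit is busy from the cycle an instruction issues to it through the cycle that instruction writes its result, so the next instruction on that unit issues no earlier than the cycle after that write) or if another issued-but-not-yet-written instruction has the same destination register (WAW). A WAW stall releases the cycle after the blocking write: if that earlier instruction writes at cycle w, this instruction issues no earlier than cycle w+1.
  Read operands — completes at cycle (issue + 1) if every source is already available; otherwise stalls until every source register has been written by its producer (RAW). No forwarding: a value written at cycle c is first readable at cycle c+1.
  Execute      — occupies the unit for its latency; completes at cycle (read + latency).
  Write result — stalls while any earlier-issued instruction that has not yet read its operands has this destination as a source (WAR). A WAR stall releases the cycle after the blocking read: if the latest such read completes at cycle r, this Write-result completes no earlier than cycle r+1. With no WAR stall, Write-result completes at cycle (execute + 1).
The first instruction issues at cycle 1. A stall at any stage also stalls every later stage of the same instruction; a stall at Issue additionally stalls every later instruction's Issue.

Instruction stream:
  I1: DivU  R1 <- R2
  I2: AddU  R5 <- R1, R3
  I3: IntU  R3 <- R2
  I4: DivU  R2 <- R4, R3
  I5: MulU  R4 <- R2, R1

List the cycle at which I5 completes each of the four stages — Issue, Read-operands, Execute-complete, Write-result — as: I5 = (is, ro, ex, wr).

I5 = (12, 22, 25, 26)

[1] I1 issues→DivU
[2] I1 reads | I2 issues→AddU
[3] I3 issues→IntU
[4] I3 reads
[5] I3 exec-done
[9] I1 exec-done
[10] I1 writes R1
[11] I2 reads | I4 issues→DivU
[12] I3 writes R3 | I5 issues→MulU
[13] I2 exec-done | I4 reads
[14] I2 writes R5
[20] I4 exec-done
[21] I4 writes R2
[22] I5 reads
[25] I5 exec-done
[26] I5 writes R4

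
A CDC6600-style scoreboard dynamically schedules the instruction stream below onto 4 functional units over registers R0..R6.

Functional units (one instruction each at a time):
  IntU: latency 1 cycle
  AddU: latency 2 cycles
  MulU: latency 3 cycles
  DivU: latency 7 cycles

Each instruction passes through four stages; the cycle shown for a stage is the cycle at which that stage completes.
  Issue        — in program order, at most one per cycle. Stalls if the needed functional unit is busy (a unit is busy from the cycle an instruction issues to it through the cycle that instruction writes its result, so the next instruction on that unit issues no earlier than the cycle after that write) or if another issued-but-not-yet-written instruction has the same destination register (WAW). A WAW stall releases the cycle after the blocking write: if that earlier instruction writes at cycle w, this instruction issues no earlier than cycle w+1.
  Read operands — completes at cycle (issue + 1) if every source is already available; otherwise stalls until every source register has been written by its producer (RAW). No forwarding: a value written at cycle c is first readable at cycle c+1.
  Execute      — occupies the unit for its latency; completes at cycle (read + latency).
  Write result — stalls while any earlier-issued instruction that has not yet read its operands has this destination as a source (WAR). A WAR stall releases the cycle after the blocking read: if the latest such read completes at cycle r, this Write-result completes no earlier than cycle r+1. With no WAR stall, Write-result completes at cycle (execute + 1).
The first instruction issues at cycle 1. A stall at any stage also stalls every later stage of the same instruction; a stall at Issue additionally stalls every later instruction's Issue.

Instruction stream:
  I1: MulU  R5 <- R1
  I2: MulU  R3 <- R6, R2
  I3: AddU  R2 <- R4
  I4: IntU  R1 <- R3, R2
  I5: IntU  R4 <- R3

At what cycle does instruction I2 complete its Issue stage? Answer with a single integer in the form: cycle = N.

[1] issue I1 (MulU)
[2] I1 read-ops
[5] I1 finished on MulU
[6] I1→R5
[7] issue I2 (MulU)
[8] I2 read-ops · issue I3 (AddU)
[9] I3 read-ops · issue I4 (IntU)
[11] I2 finished on MulU · I3 finished on AddU
[12] I2→R3 · I3→R2
[13] I4 read-ops
[14] I4 finished on IntU
[15] I4→R1
[16] issue I5 (IntU)
[17] I5 read-ops
[18] I5 finished on IntU
[19] I5→R4

cycle = 7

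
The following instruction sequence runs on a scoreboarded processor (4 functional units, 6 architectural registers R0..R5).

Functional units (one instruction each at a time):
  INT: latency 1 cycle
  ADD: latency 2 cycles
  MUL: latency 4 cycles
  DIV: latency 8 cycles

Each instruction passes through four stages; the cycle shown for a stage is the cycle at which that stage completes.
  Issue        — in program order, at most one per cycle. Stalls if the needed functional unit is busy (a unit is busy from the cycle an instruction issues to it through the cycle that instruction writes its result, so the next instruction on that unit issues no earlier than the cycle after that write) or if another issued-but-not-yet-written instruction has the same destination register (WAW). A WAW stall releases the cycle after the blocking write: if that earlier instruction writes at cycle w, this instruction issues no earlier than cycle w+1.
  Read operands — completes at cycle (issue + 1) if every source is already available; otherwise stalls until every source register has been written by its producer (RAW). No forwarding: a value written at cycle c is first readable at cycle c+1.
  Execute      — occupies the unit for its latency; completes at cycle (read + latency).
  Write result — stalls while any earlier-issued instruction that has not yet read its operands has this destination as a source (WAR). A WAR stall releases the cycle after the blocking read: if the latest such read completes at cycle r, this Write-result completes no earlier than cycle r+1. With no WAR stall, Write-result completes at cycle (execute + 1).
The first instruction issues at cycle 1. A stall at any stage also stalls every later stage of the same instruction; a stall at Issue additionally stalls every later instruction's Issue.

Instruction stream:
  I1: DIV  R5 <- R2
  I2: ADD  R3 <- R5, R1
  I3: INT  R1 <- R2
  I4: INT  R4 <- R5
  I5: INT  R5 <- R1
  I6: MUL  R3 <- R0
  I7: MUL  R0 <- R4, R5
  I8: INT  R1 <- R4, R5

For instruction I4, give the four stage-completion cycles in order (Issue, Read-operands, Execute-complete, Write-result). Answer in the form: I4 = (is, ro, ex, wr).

c1: I1 dispatched to DIV
c2: I1 operands ready, I2 dispatched to ADD
c3: I3 dispatched to INT
c4: I3 operands ready
c5: I3 complete
c10: I1 complete
c11: R5←I1
c12: I2 operands ready
c13: R1←I3
c14: I2 complete, I4 dispatched to INT
c15: R3←I2, I4 operands ready
c16: I4 complete
c17: R4←I4
c18: I5 dispatched to INT
c19: I5 operands ready, I6 dispatched to MUL
c20: I5 complete, I6 operands ready
c21: R5←I5
c24: I6 complete
c25: R3←I6
c26: I7 dispatched to MUL
c27: I7 operands ready, I8 dispatched to INT
c28: I8 operands ready
c29: I8 complete
c30: R1←I8
c31: I7 complete
c32: R0←I7

I4 = (14, 15, 16, 17)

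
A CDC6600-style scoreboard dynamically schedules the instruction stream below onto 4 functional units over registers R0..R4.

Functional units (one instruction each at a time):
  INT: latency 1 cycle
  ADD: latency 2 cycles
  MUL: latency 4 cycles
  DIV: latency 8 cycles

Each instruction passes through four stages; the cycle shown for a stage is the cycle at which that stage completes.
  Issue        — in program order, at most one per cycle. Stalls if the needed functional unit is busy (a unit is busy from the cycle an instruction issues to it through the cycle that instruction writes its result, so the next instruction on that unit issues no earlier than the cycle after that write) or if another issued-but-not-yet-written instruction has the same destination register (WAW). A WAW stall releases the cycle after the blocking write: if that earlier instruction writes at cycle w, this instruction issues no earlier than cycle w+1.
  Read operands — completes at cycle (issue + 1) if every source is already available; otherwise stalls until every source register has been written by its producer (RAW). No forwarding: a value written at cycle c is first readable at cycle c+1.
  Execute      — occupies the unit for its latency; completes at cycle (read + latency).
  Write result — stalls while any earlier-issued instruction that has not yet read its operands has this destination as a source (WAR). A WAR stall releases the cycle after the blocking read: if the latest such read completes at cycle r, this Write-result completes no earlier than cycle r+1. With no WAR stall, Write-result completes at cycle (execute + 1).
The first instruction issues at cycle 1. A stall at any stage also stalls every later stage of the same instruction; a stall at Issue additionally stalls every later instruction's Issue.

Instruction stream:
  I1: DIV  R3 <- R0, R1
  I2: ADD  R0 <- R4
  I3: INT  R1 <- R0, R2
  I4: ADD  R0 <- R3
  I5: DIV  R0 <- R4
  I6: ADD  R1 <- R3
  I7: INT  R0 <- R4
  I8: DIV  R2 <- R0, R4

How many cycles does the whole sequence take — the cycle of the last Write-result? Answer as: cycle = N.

[1] I1→DIV
[2] I1 RO | I2→ADD
[3] I2 RO | I3→INT
[5] I2 EX
[6] I2 WR R0
[7] I3 RO | I4→ADD
[8] I3 EX
[9] I3 WR R1
[10] I1 EX
[11] I1 WR R3
[12] I4 RO
[14] I4 EX
[15] I4 WR R0
[16] I5→DIV
[17] I5 RO | I6→ADD
[18] I6 RO
[20] I6 EX
[21] I6 WR R1
[25] I5 EX
[26] I5 WR R0
[27] I7→INT
[28] I7 RO | I8→DIV
[29] I7 EX
[30] I7 WR R0
[31] I8 RO
[39] I8 EX
[40] I8 WR R2

cycle = 40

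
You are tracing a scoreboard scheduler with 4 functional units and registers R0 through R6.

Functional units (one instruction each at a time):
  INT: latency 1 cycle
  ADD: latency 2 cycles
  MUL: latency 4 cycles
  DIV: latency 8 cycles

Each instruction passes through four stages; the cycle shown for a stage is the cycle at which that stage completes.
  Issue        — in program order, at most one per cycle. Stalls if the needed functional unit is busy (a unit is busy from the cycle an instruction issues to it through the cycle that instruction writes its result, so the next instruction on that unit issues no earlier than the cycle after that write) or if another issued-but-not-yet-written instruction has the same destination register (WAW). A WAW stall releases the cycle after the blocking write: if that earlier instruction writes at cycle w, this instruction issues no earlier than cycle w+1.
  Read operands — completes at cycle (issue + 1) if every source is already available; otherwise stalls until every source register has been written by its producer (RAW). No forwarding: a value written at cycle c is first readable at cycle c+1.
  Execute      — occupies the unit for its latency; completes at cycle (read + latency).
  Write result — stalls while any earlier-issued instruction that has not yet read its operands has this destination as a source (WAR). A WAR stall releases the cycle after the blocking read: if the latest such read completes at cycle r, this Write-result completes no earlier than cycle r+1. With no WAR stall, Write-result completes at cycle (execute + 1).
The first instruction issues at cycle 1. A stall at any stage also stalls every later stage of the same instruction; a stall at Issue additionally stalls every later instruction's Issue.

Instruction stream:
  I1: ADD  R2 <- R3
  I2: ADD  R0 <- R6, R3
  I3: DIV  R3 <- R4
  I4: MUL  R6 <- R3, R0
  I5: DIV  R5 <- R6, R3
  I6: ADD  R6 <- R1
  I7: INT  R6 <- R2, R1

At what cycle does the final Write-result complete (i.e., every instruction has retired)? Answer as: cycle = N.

cycle = 33

I1  is:1  ro:2  ex:4  wr:5
I2  is:6  ro:7  ex:9  wr:10  — struct: ADD busy until I1 writes@5
I3  is:7  ro:8  ex:16  wr:17
I4  is:8  ro:18  ex:22  wr:23  — RAW R3: wait I3 write@17
I5  is:18  ro:24  ex:32  wr:33  — struct: DIV busy until I3 writes@17, RAW R6: wait I4 write@23
I6  is:24  ro:25  ex:27  wr:28  — WAW R6: wait I4 write@23
I7  is:29  ro:30  ex:31  wr:32  — WAW R6: wait I6 write@28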